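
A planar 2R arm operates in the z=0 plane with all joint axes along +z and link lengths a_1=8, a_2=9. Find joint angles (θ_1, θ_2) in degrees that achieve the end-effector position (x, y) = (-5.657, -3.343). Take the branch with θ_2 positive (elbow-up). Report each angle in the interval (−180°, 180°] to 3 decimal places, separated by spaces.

134.999 135.000

cos θ_2 = (43.1773−8²−9²)/(2·8·9) = -0.7071; θ_2 = 134.9996° (elbow-up)
β = atan2(-3.3430,-5.6570) = -149.4191°; ψ = atan2(6.3640,1.6361) = 75.5824°
θ_1 = β − ψ = -225.0015°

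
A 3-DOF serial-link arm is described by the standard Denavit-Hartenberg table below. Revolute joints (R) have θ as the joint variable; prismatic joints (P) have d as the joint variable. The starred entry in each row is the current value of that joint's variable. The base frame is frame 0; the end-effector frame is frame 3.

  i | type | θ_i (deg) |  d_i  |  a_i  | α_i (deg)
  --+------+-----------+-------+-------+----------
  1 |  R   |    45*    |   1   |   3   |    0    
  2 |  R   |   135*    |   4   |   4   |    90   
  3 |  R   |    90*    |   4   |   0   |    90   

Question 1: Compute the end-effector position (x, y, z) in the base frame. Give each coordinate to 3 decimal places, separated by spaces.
after link 1: o_1 = (2.1213, 2.1213, 1.0000)
after link 2: o_2 = (-1.8787, 2.1213, 5.0000)
after link 3: o_3 = (-1.8787, 6.1213, 5.0000)

-1.879 6.121 5.000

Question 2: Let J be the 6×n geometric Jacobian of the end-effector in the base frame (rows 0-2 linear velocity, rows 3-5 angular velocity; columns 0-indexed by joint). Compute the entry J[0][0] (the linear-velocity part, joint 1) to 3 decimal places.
-6.121

axis z_0 = ẑ; lever o_n−o_0 = (-1.8787,6.1213,5.0000)
cross product → J_v[:, 0] = (-6.1213,-1.8787,0.0000)
J_ω[:, 0] = z_0
entry J[0][0] = -6.1213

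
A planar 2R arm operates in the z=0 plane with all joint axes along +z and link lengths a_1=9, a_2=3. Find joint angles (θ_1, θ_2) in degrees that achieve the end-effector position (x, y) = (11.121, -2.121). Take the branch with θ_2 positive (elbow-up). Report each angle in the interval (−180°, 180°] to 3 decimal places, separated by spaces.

cos θ_2 = (128.1753−9²−3²)/(2·9·3) = 0.7069; θ_2 = 45.0127° (elbow-up)
β = atan2(-2.1210,11.1210) = -10.7978°; ψ = atan2(2.1218,11.1208) = 10.8019°
θ_1 = β − ψ = -21.5997°

-21.600 45.013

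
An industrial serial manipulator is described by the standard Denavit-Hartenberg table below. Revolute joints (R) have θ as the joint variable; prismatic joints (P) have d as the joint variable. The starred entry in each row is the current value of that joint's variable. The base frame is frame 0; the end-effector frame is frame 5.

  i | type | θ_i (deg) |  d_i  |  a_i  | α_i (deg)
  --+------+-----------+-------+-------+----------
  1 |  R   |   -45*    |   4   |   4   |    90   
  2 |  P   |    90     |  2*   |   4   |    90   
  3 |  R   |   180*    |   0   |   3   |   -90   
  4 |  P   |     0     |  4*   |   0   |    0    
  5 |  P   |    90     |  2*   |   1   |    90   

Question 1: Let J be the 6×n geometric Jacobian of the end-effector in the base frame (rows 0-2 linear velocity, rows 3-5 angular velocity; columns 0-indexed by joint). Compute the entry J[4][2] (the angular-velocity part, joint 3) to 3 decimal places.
-0.707

axis z_2 = (0.7071,-0.7071,-0.0000); lever o_n−o_2 = (3.5355,4.9497,-3.0000)
cross product → J_v[:, 2] = (2.1213,2.1213,6.0000)
J_ω[:, 2] = z_2
entry J[4][2] = -0.7071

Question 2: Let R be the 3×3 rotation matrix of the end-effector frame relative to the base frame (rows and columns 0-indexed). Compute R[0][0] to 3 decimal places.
-0.707

End-effector x-axis (col 0 of R) = (-0.7071,0.7071,-0.0000)
R[0][0] = -0.7071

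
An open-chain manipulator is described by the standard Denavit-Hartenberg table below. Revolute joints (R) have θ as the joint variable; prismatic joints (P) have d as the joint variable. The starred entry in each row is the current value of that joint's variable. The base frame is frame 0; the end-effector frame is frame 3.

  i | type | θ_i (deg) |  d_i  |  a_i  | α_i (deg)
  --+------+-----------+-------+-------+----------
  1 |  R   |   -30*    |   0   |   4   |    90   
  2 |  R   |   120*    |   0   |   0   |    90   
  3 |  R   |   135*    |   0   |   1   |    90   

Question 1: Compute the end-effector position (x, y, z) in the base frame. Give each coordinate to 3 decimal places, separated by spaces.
3.417 -2.789 -0.612

after link 1: o_1 = (3.4641, -2.0000, 0.0000)
after link 2: o_2 = (3.4641, -2.0000, 0.0000)
after link 3: o_3 = (3.4167, -2.7891, -0.6124)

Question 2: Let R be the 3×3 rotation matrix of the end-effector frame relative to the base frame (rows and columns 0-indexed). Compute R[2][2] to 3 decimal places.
0.612

End-effector z-axis (col 2 of R) = (-0.6597,-0.4356,0.6124)
R[2][2] = 0.6124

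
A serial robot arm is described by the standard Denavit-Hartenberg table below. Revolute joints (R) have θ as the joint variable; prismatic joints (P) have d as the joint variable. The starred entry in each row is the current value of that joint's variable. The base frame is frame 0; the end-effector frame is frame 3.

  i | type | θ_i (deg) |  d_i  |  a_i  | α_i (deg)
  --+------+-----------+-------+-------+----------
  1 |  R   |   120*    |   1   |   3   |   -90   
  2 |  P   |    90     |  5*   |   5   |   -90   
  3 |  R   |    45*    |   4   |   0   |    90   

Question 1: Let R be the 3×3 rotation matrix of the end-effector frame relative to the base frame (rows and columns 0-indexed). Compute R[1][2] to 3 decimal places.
End-effector z-axis (col 2 of R) = (-0.6124,-0.3536,-0.7071)
R[1][2] = -0.3536

-0.354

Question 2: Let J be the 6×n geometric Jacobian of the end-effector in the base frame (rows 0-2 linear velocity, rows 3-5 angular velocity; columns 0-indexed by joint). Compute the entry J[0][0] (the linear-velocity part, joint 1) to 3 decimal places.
axis z_0 = ẑ; lever o_n−o_0 = (-3.8301,-3.3660,-4.0000)
cross product → J_v[:, 0] = (3.3660,-3.8301,0.0000)
J_ω[:, 0] = z_0
entry J[0][0] = 3.3660

3.366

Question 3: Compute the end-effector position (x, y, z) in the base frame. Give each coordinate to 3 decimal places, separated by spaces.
-3.830 -3.366 -4.000

after link 1: o_1 = (-1.5000, 2.5981, 1.0000)
after link 2: o_2 = (-5.8301, 0.0981, -4.0000)
after link 3: o_3 = (-3.8301, -3.3660, -4.0000)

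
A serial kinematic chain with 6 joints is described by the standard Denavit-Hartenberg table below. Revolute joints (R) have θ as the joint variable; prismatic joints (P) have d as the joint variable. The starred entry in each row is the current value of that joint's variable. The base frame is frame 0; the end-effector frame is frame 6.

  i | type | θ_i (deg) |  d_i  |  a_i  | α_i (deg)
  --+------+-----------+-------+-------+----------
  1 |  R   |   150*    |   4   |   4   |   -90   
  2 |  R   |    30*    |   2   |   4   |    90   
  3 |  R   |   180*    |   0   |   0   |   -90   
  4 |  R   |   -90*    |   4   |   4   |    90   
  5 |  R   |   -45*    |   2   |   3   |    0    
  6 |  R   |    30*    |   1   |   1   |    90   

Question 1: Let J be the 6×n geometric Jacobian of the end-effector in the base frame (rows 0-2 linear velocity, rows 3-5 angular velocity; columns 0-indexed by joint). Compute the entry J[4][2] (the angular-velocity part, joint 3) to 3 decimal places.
0.250

axis z_2 = (-0.4330,0.2500,0.8660); lever o_n−o_2 = (-4.5089,4.4737,4.6377)
cross product → J_v[:, 2] = (-2.7149,-1.8967,-0.8099)
J_ω[:, 2] = z_2
entry J[4][2] = 0.2500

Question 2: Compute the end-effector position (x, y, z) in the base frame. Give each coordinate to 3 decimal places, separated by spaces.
-11.973 6.474 6.638

after link 1: o_1 = (-3.4641, 2.0000, 4.0000)
after link 2: o_2 = (-7.4641, 2.0000, 2.0000)
after link 3: o_3 = (-7.4641, 2.0000, 2.0000)
after link 4: o_4 = (-7.1962, 6.4641, 5.4641)
after link 5: o_5 = (-10.6754, 6.0233, 6.3012)
after link 6: o_6 = (-11.9730, 6.4737, 6.6377)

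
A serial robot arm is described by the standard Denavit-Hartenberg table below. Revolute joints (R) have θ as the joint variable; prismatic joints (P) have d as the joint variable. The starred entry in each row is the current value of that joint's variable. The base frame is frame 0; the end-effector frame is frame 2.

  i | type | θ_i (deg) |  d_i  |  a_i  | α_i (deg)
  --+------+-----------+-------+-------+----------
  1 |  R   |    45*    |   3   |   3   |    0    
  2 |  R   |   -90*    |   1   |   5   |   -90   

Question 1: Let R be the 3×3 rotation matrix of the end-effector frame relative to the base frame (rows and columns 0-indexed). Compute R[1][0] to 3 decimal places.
-0.707

End-effector x-axis (col 0 of R) = (0.7071,-0.7071,0.0000)
R[1][0] = -0.7071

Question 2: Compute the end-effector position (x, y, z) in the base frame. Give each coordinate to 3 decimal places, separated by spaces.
5.657 -1.414 4.000

after link 1: o_1 = (2.1213, 2.1213, 3.0000)
after link 2: o_2 = (5.6569, -1.4142, 4.0000)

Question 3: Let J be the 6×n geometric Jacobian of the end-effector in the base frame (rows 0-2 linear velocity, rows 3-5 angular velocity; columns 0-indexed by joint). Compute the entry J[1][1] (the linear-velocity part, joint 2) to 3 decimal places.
3.536

axis z_1 = (0.0000,0.0000,1.0000); lever o_n−o_1 = (3.5355,-3.5355,1.0000)
cross product → J_v[:, 1] = (3.5355,3.5355,-0.0000)
J_ω[:, 1] = z_1
entry J[1][1] = 3.5355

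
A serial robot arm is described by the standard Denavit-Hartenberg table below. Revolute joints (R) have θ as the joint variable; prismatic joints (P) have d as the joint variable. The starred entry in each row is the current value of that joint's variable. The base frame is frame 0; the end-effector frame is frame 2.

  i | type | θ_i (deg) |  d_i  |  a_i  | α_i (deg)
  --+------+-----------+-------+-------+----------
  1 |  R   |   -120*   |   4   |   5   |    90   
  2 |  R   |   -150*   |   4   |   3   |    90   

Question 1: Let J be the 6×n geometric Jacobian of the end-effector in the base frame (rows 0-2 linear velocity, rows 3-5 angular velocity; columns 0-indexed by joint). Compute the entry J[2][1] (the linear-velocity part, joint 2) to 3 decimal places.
-2.598

axis z_1 = (-0.8660,0.5000,0.0000); lever o_n−o_1 = (-2.1651,4.2500,-1.5000)
cross product → J_v[:, 1] = (-0.7500,-1.2990,-2.5981)
J_ω[:, 1] = z_1
entry J[2][1] = -2.5981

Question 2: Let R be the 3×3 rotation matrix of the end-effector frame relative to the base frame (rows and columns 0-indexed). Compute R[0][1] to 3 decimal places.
End-effector y-axis (col 1 of R) = (-0.8660,0.5000,0.0000)
R[0][1] = -0.8660

-0.866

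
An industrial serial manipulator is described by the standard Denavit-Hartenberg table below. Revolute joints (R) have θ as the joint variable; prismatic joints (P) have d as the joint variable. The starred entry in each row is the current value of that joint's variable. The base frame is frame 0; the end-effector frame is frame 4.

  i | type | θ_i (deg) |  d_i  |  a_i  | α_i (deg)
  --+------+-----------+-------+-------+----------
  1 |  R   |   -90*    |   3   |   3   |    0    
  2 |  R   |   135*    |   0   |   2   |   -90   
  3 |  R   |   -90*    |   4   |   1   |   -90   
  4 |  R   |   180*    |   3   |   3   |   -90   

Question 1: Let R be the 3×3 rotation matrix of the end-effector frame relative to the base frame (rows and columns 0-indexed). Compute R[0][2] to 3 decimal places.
-0.707

End-effector z-axis (col 2 of R) = (-0.7071,0.7071,-0.0000)
R[0][2] = -0.7071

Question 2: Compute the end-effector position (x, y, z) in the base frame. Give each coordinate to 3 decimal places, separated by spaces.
0.707 3.364 1.000

after link 1: o_1 = (0.0000, -3.0000, 3.0000)
after link 2: o_2 = (1.4142, -1.5858, 3.0000)
after link 3: o_3 = (-1.4142, 1.2426, 4.0000)
after link 4: o_4 = (0.7071, 3.3640, 1.0000)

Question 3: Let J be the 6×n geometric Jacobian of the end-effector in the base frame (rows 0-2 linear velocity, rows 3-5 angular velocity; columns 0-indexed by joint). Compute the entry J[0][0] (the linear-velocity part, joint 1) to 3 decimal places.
axis z_0 = ẑ; lever o_n−o_0 = (0.7071,3.3640,1.0000)
cross product → J_v[:, 0] = (-3.3640,0.7071,0.0000)
J_ω[:, 0] = z_0
entry J[0][0] = -3.3640

-3.364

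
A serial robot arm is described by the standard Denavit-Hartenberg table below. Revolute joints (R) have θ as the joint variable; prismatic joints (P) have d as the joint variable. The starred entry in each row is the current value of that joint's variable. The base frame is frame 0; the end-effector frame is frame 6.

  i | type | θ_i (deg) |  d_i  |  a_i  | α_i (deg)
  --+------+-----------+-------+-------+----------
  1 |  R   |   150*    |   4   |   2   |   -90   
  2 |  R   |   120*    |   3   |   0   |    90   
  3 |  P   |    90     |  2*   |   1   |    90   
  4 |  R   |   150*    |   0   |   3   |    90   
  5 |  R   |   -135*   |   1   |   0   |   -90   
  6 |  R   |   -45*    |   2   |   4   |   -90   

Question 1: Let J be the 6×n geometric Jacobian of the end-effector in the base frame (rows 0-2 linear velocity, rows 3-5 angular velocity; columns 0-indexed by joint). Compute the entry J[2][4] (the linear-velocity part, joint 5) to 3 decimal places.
-0.346

axis z_4 = (-0.8995,-0.0580,-0.4330); lever o_n−o_4 = (-4.9561,0.0653,1.4455)
cross product → J_v[:, 4] = (-0.0556,3.4463,-0.3462)
J_ω[:, 4] = z_4
entry J[2][4] = -0.3462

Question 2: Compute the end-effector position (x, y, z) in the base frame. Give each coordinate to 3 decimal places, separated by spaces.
-10.014 1.367 3.695

after link 1: o_1 = (-1.7321, 1.0000, 4.0000)
after link 2: o_2 = (-3.2321, -1.5981, 4.0000)
after link 3: o_3 = (-5.2321, -1.5981, 3.0000)
after link 4: o_4 = (-5.0580, 1.3014, 2.2500)
after link 5: o_5 = (-5.9575, 1.2434, 1.8170)
after link 6: o_6 = (-10.0141, 1.3667, 3.6955)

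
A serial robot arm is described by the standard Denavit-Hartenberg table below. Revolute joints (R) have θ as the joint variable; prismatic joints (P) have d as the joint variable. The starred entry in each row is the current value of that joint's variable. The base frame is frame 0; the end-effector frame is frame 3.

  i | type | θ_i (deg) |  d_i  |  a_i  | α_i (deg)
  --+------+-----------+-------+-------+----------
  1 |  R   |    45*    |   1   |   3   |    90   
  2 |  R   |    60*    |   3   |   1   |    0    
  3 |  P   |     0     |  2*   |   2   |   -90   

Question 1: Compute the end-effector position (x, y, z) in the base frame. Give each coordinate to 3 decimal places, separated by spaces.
after link 1: o_1 = (2.1213, 2.1213, 1.0000)
after link 2: o_2 = (4.5962, 0.3536, 1.8660)
after link 3: o_3 = (6.7175, -0.3536, 3.5981)

6.718 -0.354 3.598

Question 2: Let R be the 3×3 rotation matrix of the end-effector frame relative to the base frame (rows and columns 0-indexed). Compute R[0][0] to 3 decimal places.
End-effector x-axis (col 0 of R) = (0.3536,0.3536,0.8660)
R[0][0] = 0.3536

0.354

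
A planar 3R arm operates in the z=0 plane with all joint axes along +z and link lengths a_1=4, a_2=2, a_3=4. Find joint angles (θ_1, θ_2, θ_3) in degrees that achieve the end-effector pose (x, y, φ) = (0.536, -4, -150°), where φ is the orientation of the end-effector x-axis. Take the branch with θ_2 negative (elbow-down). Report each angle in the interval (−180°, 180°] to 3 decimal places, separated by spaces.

wrist centre = target − a_3·(cos φ, sin φ) = (4.0001, -2.0000)
cos θ_2 = (20.0008−4²−2²)/(2·4·2) = 0.0001; θ_2 = -89.9971° (elbow-down)
β = atan2(-2.0000,4.0001) = -26.5645°; ψ = atan2(-2.0000,4.0001) = -26.5645°
θ_1 = β − ψ = -0.0000°
θ_3 = φ − θ_1 − θ_2 = -60.0029° (wrapped to (-180°,180°])

-0.000 -89.997 -60.003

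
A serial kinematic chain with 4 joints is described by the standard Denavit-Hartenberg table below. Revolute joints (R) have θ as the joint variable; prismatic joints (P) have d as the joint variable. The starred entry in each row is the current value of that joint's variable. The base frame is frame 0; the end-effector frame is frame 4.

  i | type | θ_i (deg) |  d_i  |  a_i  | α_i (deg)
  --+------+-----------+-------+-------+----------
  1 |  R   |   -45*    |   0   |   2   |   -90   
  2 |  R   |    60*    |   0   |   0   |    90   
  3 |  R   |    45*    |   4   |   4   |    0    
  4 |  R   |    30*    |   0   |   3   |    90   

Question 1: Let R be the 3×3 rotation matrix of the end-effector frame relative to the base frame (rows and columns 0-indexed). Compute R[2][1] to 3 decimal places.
0.500

End-effector y-axis (col 1 of R) = (0.6124,-0.6124,0.5000)
R[2][1] = 0.5000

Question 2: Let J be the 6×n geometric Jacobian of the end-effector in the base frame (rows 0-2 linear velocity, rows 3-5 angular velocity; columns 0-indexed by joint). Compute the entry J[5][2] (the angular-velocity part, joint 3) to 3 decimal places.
0.500

axis z_2 = (0.6124,-0.6124,0.5000); lever o_n−o_2 = (7.7730,0.3250,-1.1219)
cross product → J_v[:, 2] = (0.5245,4.5736,4.9590)
J_ω[:, 2] = z_2
entry J[5][2] = 0.5000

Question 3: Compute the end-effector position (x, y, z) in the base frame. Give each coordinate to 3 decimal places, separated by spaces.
after link 1: o_1 = (1.4142, -1.4142, 0.0000)
after link 2: o_2 = (1.4142, -1.4142, 0.0000)
after link 3: o_3 = (6.8637, -2.8637, -0.4495)
after link 4: o_4 = (9.1873, -1.0892, -1.1219)

9.187 -1.089 -1.122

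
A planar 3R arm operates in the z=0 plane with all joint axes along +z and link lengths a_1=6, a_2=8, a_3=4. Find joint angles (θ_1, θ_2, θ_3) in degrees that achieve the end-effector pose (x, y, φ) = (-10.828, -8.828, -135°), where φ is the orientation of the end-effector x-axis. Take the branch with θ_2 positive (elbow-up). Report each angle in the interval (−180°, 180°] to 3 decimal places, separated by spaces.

wrist centre = target − a_3·(cos φ, sin φ) = (-7.9996, -5.9996)
cos θ_2 = (99.9880−6²−8²)/(2·6·8) = -0.0001; θ_2 = 90.0071° (elbow-up)
β = atan2(-5.9996,-7.9996) = -143.1306°; ψ = atan2(8.0000,5.9990) = 53.1347°
θ_1 = β − ψ = -196.2653°
θ_3 = φ − θ_1 − θ_2 = -28.7419° (wrapped to (-180°,180°])

163.735 90.007 -28.742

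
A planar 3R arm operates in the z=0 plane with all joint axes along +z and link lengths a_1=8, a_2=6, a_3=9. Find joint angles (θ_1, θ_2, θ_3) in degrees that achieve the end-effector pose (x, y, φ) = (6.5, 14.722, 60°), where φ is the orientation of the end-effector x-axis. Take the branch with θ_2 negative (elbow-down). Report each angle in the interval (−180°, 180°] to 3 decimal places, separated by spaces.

wrist centre = target − a_3·(cos φ, sin φ) = (2.0000, 6.9278)
cos θ_2 = (51.9940−8²−6²)/(2·8·6) = -0.5001; θ_2 = -120.0041° (elbow-down)
β = atan2(6.9278,2.0000) = 73.8969°; ψ = atan2(-5.1959,4.9996) = -46.1031°
θ_1 = β − ψ = 120.0000°
θ_3 = φ − θ_1 − θ_2 = 60.0041° (wrapped to (-180°,180°])

120.000 -120.004 60.004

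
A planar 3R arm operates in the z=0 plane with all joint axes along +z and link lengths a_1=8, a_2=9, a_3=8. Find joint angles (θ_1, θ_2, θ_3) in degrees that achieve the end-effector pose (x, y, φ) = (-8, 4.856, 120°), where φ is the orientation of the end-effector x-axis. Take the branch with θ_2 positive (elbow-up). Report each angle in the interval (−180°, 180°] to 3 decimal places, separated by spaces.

wrist centre = target − a_3·(cos φ, sin φ) = (-4.0000, -2.0722)
cos θ_2 = (20.2940−8²−9²)/(2·8·9) = -0.8660; θ_2 = 149.9987° (elbow-up)
β = atan2(-2.0722,-4.0000) = -152.6135°; ψ = atan2(4.5002,0.2059) = 87.3806°
θ_1 = β − ψ = -239.9942°
θ_3 = φ − θ_1 − θ_2 = -150.0045° (wrapped to (-180°,180°])

120.006 149.999 -150.004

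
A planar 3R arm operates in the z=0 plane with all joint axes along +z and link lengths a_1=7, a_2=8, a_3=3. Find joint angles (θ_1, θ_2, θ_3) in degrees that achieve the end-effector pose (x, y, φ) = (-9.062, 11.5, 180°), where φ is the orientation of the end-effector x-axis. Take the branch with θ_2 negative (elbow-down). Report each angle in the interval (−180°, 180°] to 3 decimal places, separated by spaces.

wrist centre = target − a_3·(cos φ, sin φ) = (-6.0620, 11.5000)
cos θ_2 = (168.9978−7²−8²)/(2·7·8) = 0.5000; θ_2 = -60.0013° (elbow-down)
β = atan2(11.5000,-6.0620) = 117.7951°; ψ = atan2(-6.9283,10.9998) = -32.2049°
θ_1 = β − ψ = 150.0000°
θ_3 = φ − θ_1 − θ_2 = 90.0013° (wrapped to (-180°,180°])

150.000 -60.001 90.001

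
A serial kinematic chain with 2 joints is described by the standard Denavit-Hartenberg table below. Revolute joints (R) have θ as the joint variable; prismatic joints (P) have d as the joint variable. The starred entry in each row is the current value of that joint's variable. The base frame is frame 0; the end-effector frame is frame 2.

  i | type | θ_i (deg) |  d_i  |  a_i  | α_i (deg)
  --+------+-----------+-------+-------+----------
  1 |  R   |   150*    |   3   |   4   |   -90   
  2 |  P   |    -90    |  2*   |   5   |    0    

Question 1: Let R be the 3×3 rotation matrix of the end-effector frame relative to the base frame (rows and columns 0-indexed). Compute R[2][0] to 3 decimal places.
1.000

End-effector x-axis (col 0 of R) = (-0.0000,0.0000,1.0000)
R[2][0] = 1.0000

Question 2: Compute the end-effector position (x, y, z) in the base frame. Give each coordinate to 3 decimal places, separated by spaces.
-4.464 0.268 8.000

after link 1: o_1 = (-3.4641, 2.0000, 3.0000)
after link 2: o_2 = (-4.4641, 0.2679, 8.0000)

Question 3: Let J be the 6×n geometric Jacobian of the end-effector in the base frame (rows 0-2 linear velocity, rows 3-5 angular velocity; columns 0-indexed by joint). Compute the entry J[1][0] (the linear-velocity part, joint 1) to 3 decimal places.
axis z_0 = ẑ; lever o_n−o_0 = (-4.4641,0.2679,8.0000)
cross product → J_v[:, 0] = (-0.2679,-4.4641,0.0000)
J_ω[:, 0] = z_0
entry J[1][0] = -4.4641

-4.464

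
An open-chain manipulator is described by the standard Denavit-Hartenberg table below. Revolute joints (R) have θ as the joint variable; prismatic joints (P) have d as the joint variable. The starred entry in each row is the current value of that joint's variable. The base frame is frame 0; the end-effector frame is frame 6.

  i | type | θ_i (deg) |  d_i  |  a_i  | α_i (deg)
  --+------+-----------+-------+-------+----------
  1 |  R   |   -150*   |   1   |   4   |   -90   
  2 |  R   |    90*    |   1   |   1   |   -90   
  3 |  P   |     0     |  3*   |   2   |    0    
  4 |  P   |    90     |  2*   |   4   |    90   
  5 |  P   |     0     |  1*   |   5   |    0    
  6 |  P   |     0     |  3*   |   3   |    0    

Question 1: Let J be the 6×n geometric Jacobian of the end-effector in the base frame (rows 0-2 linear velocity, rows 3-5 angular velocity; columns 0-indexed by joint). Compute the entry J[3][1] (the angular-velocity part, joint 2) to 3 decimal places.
axis z_1 = (0.5000,-0.8660,0.0000); lever o_n−o_1 = (-1.1699,12.0263,-7.0000)
cross product → J_v[:, 1] = (6.0622,3.5000,5.0000)
J_ω[:, 1] = z_1
entry J[3][1] = 0.5000

0.500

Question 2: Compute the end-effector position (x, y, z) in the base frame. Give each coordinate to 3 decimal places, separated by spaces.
-4.634 10.026 -6.000

after link 1: o_1 = (-3.4641, -2.0000, 1.0000)
after link 2: o_2 = (-2.9641, -2.8660, 0.0000)
after link 3: o_3 = (-0.3660, -1.3660, -2.0000)
after link 4: o_4 = (-0.6340, 3.0981, -2.0000)
after link 5: o_5 = (-3.1340, 7.4282, -3.0000)
after link 6: o_6 = (-4.6340, 10.0263, -6.0000)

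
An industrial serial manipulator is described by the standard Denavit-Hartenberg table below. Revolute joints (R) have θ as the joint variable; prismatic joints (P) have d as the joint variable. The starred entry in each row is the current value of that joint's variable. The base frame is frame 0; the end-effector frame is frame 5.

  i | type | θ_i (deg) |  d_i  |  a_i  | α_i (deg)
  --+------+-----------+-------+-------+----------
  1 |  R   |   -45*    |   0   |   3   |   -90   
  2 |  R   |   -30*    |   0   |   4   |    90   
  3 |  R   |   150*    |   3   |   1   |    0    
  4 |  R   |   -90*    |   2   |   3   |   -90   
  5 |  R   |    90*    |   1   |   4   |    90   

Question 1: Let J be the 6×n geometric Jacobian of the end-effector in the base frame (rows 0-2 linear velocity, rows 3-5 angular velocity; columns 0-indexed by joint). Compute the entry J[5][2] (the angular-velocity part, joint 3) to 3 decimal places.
0.866

axis z_2 = (-0.3536,0.3536,0.8660); lever o_n−o_2 = (2.0486,3.0399,0.7500)
cross product → J_v[:, 2] = (-2.3674,2.0393,-1.7990)
J_ω[:, 2] = z_2
entry J[5][2] = 0.8660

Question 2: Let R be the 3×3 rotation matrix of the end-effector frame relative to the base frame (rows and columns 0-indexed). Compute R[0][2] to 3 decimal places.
End-effector z-axis (col 2 of R) = (0.9186,0.3062,0.2500)
R[0][2] = 0.9186

0.919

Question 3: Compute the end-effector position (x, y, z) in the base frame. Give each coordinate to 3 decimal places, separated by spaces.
6.619 -1.531 2.750

after link 1: o_1 = (2.1213, -2.1213, 0.0000)
after link 2: o_2 = (4.5708, -4.5708, 2.0000)
after link 3: o_3 = (3.3334, -2.6263, 4.1651)
after link 4: o_4 = (5.3819, -1.0006, 6.6471)
after link 5: o_5 = (6.6194, -1.5309, 2.7500)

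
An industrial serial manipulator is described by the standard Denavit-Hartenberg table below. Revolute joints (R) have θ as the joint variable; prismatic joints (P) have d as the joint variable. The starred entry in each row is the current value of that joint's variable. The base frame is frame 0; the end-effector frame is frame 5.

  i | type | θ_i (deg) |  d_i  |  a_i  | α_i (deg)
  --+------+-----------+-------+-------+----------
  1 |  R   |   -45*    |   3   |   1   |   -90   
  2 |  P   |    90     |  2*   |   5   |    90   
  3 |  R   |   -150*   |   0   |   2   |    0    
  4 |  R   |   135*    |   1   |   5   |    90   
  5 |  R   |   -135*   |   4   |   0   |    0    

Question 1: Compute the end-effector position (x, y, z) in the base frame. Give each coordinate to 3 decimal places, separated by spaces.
-1.526 -4.354 -4.062

after link 1: o_1 = (0.7071, -0.7071, 3.0000)
after link 2: o_2 = (2.1213, 0.7071, -2.0000)
after link 3: o_3 = (1.4142, 0.0000, -0.2679)
after link 4: o_4 = (1.2063, -1.6222, -5.0976)
after link 5: o_5 = (-1.5258, -4.3542, -4.0623)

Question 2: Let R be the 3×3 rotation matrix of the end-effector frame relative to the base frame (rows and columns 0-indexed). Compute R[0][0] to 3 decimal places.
End-effector x-axis (col 0 of R) = (-0.3706,0.6294,0.6830)
R[0][0] = -0.3706

-0.371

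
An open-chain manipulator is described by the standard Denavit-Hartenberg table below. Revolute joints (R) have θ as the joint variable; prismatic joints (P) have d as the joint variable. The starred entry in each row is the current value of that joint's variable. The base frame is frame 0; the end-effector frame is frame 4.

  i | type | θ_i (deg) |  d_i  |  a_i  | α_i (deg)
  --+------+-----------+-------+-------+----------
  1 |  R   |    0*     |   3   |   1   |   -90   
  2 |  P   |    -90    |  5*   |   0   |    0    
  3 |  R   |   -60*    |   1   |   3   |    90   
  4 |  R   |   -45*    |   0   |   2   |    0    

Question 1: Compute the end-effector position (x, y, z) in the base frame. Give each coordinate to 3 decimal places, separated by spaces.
-2.823 4.586 5.207

after link 1: o_1 = (1.0000, 0.0000, 3.0000)
after link 2: o_2 = (1.0000, 5.0000, 3.0000)
after link 3: o_3 = (-1.5981, 6.0000, 4.5000)
after link 4: o_4 = (-2.8228, 4.5858, 5.2071)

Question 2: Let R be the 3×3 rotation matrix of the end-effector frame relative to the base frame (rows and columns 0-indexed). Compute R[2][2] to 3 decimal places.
-0.866

End-effector z-axis (col 2 of R) = (-0.5000,0.0000,-0.8660)
R[2][2] = -0.8660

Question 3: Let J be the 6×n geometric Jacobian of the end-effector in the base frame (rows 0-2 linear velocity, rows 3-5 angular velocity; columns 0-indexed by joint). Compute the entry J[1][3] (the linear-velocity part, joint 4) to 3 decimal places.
axis z_3 = (-0.5000,0.0000,-0.8660); lever o_n−o_3 = (-1.2247,-1.4142,0.7071)
cross product → J_v[:, 3] = (-1.2247,1.4142,0.7071)
J_ω[:, 3] = z_3
entry J[1][3] = 1.4142

1.414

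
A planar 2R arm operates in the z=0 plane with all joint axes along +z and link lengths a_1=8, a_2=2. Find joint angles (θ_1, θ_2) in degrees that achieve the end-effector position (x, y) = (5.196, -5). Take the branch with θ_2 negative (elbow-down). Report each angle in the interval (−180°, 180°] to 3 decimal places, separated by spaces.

cos θ_2 = (51.9984−8²−2²)/(2·8·2) = -0.5000; θ_2 = -120.0033° (elbow-down)
β = atan2(-5.0000,5.1960) = -43.8987°; ψ = atan2(-1.7320,6.9999) = -13.8976°
θ_1 = β − ψ = -30.0011°

-30.001 -120.003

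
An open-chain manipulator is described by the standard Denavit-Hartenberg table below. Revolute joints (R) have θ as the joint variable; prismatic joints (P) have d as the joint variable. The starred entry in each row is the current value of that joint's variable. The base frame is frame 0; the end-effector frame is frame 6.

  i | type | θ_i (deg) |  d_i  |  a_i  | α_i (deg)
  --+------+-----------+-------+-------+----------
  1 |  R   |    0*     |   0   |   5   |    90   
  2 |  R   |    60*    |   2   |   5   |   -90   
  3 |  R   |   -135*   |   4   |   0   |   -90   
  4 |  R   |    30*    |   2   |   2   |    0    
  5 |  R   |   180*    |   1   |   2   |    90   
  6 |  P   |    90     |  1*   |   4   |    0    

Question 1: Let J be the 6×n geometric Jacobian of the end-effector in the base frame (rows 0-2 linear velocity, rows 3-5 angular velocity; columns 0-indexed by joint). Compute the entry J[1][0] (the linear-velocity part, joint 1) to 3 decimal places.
7.438

axis z_0 = ẑ; lever o_n−o_0 = (7.4375,-6.5962,10.4899)
cross product → J_v[:, 0] = (6.5962,7.4375,-0.0000)
J_ω[:, 0] = z_0
entry J[1][0] = 7.4375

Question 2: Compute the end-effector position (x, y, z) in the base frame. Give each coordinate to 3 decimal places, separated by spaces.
after link 1: o_1 = (5.0000, 0.0000, 0.0000)
after link 2: o_2 = (7.5000, -2.0000, 4.3301)
after link 3: o_3 = (4.0359, -2.0000, 6.3301)
after link 4: o_4 = (4.9967, -4.6390, 5.9942)
after link 5: o_5 = (5.0966, -4.1213, 8.1672)
after link 6: o_6 = (7.4375, -6.5962, 10.4899)

7.438 -6.596 10.490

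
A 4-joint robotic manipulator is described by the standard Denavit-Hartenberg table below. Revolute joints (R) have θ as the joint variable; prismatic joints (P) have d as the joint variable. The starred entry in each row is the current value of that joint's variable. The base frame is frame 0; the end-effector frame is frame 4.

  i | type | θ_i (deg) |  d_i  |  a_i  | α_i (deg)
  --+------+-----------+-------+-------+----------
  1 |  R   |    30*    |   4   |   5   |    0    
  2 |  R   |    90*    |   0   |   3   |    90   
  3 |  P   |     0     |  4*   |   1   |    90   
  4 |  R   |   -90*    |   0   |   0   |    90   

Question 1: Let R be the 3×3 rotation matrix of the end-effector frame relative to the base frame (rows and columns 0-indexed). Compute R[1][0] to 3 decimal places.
-0.500

End-effector x-axis (col 0 of R) = (-0.8660,-0.5000,-0.0000)
R[1][0] = -0.5000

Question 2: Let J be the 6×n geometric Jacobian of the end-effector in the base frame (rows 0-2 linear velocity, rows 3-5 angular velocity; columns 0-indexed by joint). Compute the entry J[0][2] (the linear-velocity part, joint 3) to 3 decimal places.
prismatic axis z_2 = (0.8660,0.5000,0.0000)
J_v[:, 2] = z_2; J_ω[:, 2] = (0,0,0)
entry J[0][2] = 0.8660

0.866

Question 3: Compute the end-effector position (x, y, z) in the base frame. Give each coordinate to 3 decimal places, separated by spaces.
after link 1: o_1 = (4.3301, 2.5000, 4.0000)
after link 2: o_2 = (2.8301, 5.0981, 4.0000)
after link 3: o_3 = (5.7942, 7.9641, 4.0000)
after link 4: o_4 = (5.7942, 7.9641, 4.0000)

5.794 7.964 4.000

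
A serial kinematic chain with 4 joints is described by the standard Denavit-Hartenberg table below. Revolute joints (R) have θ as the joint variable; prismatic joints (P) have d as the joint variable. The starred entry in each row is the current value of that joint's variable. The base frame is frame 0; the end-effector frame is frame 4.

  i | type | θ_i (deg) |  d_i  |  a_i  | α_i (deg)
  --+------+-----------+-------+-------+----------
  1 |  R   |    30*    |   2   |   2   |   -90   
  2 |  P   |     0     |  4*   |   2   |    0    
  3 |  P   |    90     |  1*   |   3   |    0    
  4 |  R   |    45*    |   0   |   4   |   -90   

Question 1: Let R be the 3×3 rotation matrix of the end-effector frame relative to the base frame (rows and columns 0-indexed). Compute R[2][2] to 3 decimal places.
0.707

End-effector z-axis (col 2 of R) = (-0.6124,-0.3536,0.7071)
R[2][2] = 0.7071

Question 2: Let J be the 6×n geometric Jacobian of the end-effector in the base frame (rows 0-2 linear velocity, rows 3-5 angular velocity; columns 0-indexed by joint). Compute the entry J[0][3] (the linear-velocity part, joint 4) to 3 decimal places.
axis z_3 = (-0.5000,0.8660,0.0000); lever o_n−o_3 = (-2.4495,-1.4142,-2.8284)
cross product → J_v[:, 3] = (-2.4495,-1.4142,2.8284)
J_ω[:, 3] = z_3
entry J[0][3] = -2.4495

-2.449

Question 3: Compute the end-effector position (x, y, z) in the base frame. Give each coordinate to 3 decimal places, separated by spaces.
-1.485 4.916 -3.828

after link 1: o_1 = (1.7321, 1.0000, 2.0000)
after link 2: o_2 = (1.4641, 5.4641, 2.0000)
after link 3: o_3 = (0.9641, 6.3301, -1.0000)
after link 4: o_4 = (-1.4854, 4.9159, -3.8284)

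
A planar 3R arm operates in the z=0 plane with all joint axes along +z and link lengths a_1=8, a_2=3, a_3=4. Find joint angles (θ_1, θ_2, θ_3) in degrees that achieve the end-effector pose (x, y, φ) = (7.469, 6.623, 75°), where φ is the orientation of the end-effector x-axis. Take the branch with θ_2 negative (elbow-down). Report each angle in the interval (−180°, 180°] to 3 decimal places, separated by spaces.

wrist centre = target − a_3·(cos φ, sin φ) = (6.4337, 2.7593)
cos θ_2 = (49.0065−8²−3²)/(2·8·3) = -0.4999; θ_2 = -119.9910° (elbow-down)
β = atan2(2.7593,6.4337) = 23.2135°; ψ = atan2(-2.5983,6.5004) = -21.7873°
θ_1 = β − ψ = 45.0009°
θ_3 = φ − θ_1 − θ_2 = 149.9901° (wrapped to (-180°,180°])

45.001 -119.991 149.990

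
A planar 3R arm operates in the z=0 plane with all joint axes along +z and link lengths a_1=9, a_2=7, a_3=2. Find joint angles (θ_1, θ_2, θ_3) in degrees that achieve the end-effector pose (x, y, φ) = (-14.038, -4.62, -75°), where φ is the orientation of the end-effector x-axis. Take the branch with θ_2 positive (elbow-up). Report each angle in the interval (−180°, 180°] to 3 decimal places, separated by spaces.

170.927 45.002 69.072

wrist centre = target − a_3·(cos φ, sin φ) = (-14.5556, -2.6881)
cos θ_2 = (219.0927−9²−7²)/(2·9·7) = 0.7071; θ_2 = 45.0017° (elbow-up)
β = atan2(-2.6881,-14.5556) = -169.5365°; ψ = atan2(4.9499,13.9496) = 19.5368°
θ_1 = β − ψ = -189.0733°
θ_3 = φ − θ_1 − θ_2 = 69.0715° (wrapped to (-180°,180°])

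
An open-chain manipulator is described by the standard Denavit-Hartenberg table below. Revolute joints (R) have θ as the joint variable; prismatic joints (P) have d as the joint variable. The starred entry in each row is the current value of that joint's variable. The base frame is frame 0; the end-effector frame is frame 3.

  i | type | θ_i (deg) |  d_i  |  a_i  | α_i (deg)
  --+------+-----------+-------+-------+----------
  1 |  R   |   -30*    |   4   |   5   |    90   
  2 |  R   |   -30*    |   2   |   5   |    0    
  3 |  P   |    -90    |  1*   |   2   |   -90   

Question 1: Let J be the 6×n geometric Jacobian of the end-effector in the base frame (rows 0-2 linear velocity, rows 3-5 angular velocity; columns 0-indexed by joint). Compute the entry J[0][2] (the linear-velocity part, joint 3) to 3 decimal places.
prismatic axis z_2 = (-0.5000,-0.8660,0.0000)
J_v[:, 2] = z_2; J_ω[:, 2] = (0,0,0)
entry J[0][2] = -0.5000

-0.500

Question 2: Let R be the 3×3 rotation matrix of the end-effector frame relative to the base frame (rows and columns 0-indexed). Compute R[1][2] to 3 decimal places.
-0.433

End-effector z-axis (col 2 of R) = (0.7500,-0.4330,-0.5000)
R[1][2] = -0.4330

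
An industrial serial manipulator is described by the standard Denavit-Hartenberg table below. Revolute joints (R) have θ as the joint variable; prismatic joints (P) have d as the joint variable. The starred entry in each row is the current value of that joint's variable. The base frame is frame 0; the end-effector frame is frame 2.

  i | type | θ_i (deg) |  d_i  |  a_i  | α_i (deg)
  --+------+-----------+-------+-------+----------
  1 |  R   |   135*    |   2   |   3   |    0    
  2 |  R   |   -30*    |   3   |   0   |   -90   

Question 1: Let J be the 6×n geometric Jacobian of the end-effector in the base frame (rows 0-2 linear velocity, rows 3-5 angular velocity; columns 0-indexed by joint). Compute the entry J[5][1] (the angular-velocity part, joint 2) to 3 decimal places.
axis z_1 = (0.0000,0.0000,1.0000); lever o_n−o_1 = (0.0000,0.0000,3.0000)
cross product → J_v[:, 1] = (0.0000,0.0000,0.0000)
J_ω[:, 1] = z_1
entry J[5][1] = 1.0000

1.000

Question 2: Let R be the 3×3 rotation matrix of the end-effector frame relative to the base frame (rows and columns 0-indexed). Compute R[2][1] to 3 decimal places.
End-effector y-axis (col 1 of R) = (-0.0000,-0.0000,-1.0000)
R[2][1] = -1.0000

-1.000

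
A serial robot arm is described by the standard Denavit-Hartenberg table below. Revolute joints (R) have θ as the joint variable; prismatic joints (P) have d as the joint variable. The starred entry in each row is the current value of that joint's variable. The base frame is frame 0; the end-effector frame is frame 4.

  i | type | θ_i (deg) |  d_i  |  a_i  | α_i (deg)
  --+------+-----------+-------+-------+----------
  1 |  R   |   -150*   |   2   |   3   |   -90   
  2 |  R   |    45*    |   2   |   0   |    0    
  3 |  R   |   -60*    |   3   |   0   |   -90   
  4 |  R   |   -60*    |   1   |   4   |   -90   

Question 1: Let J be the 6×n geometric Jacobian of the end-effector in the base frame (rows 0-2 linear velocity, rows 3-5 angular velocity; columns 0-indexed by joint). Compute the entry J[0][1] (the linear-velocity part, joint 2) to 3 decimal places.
0.388

axis z_1 = (0.5000,-0.8660,0.0000); lever o_n−o_1 = (2.3349,-8.4255,-0.4483)
cross product → J_v[:, 1] = (0.3882,0.2241,-2.1907)
J_ω[:, 1] = z_1
entry J[0][1] = 0.3882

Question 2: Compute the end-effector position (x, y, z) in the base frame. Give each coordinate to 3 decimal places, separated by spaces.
-0.263 -9.925 1.552

after link 1: o_1 = (-2.5981, -1.5000, 2.0000)
after link 2: o_2 = (-1.5981, -3.2321, 2.0000)
after link 3: o_3 = (-0.0981, -5.8301, 2.0000)
after link 4: o_4 = (-0.2632, -9.9255, 1.5517)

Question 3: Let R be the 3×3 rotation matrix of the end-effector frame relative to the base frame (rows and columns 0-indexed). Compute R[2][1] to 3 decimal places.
0.966

End-effector y-axis (col 1 of R) = (0.2241,0.1294,0.9659)
R[2][1] = 0.9659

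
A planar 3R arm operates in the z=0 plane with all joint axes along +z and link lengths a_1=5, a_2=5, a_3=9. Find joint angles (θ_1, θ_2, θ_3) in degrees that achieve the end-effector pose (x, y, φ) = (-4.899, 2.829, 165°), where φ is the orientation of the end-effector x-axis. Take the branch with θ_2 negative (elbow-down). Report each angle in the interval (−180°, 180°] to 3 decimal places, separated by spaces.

wrist centre = target − a_3·(cos φ, sin φ) = (3.7943, 0.4996)
cos θ_2 = (14.6466−5²−5²)/(2·5·5) = -0.7071; θ_2 = -134.9969° (elbow-down)
β = atan2(0.4996,3.7943) = 7.5014°; ψ = atan2(-3.5357,1.4647) = -67.4984°
θ_1 = β − ψ = 74.9999°
θ_3 = φ − θ_1 − θ_2 = -135.0030° (wrapped to (-180°,180°])

75.000 -134.997 -135.003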